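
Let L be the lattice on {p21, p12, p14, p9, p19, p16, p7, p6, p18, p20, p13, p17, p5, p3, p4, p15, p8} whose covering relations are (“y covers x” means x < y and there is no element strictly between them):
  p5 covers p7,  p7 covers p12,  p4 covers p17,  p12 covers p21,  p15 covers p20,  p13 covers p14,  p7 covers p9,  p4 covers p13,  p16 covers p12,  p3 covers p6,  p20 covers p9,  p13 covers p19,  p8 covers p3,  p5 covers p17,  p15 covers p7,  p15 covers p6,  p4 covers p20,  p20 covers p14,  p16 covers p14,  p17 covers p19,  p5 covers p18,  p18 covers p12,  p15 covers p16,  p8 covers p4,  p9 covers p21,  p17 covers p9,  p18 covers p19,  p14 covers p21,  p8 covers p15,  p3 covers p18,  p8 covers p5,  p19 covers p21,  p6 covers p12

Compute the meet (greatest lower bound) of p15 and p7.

Common lower bounds of {p15, p7}: p12, p21, p7, p9.
The greatest among these is p7.

p7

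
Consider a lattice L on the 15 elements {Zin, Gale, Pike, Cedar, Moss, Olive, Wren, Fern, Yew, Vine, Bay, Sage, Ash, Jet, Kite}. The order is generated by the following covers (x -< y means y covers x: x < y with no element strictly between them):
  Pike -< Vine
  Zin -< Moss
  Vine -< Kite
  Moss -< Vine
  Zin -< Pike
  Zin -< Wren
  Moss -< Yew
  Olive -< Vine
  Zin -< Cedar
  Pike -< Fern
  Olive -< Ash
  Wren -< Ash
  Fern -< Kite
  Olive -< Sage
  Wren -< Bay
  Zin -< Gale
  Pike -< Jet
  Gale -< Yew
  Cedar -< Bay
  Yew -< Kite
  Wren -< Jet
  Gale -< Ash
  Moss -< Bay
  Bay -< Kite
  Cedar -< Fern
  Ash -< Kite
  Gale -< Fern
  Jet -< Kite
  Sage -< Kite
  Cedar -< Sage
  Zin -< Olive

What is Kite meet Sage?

Sage

Common lower bounds of {Kite, Sage}: Cedar, Olive, Sage, Zin.
The greatest among these is Sage.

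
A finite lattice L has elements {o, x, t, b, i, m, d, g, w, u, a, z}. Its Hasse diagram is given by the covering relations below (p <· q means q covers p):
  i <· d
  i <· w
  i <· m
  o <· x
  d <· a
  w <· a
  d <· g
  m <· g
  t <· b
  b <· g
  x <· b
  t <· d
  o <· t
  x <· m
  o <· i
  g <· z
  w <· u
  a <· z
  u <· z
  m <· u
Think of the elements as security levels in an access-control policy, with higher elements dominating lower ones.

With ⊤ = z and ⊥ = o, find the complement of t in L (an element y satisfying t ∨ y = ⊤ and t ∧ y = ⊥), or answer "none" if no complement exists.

u

Need y with t ∨ y = z and t ∧ y = o.
Checking each element gives: u.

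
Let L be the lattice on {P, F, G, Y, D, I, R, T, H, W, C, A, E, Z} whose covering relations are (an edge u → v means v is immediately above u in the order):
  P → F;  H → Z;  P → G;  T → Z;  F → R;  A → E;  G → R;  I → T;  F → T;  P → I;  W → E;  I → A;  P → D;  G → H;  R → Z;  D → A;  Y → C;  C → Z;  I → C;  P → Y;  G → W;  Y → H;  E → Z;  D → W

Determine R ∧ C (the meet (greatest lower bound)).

Common lower bounds of {R, C}: P.
The greatest among these is P.

P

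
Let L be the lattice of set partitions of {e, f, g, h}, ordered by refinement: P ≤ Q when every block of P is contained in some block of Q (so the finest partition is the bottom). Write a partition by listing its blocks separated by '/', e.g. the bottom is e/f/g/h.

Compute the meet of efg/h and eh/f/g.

The meet (common refinement) of efg/h and eh/f/g intersects blocks pairwise, giving e/f/g/h.

e/f/g/h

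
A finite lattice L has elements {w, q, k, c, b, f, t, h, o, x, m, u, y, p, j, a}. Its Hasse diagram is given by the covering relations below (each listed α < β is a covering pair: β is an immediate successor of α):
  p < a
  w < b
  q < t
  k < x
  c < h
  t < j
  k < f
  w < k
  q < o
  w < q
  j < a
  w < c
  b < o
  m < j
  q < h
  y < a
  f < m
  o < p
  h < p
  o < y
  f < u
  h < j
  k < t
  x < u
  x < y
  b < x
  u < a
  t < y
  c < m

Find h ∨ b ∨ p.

p

Common upper bounds of {h, b, p}: a, p.
The least among these is p.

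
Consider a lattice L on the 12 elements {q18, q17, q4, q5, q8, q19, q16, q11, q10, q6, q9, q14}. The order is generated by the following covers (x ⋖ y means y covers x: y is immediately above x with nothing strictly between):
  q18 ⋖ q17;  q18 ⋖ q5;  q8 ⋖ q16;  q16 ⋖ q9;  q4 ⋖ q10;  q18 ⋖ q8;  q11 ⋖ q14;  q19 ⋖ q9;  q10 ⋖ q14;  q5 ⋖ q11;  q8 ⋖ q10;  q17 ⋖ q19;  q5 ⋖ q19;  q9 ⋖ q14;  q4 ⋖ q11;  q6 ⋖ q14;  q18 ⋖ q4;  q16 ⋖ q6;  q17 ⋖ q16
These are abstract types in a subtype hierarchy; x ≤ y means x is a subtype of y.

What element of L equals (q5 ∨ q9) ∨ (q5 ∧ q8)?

q5 ∨ q9 = q9
q5 ∧ q8 = q18
q9 ∨ q18 = q9

q9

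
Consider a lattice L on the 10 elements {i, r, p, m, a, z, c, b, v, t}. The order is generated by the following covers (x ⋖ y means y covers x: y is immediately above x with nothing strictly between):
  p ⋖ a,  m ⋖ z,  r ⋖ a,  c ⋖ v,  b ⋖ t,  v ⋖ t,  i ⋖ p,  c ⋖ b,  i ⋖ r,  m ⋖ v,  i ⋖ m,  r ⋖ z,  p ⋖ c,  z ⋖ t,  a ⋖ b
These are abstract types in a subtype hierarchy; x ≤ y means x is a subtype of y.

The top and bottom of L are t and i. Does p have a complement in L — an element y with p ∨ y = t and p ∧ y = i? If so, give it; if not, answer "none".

z

Need y with p ∨ y = t and p ∧ y = i.
Checking each element gives: z.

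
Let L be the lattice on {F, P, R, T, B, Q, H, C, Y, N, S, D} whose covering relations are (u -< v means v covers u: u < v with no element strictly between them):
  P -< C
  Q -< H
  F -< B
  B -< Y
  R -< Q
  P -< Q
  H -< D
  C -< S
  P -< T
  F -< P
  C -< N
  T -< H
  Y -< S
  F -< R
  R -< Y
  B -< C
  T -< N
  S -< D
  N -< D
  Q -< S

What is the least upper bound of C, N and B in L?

Common upper bounds of {C, N, B}: D, N.
The least among these is N.

N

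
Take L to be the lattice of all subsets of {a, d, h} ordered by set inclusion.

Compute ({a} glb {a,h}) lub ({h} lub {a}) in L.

{a,h}

{a} ∧ {a,h} = {a}
{h} ∨ {a} = {a,h}
{a} ∨ {a,h} = {a,h}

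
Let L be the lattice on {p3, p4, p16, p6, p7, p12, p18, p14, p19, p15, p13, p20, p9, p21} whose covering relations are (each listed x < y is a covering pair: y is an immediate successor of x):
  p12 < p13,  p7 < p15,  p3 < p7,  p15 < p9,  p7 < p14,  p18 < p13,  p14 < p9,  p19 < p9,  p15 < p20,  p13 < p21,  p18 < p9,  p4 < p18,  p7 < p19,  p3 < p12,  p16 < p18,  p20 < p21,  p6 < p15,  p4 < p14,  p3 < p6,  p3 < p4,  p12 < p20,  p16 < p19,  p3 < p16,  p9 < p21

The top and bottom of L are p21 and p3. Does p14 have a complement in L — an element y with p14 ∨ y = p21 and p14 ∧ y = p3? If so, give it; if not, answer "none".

p12

Need y with p14 ∨ y = p21 and p14 ∧ y = p3.
Checking each element gives: p12.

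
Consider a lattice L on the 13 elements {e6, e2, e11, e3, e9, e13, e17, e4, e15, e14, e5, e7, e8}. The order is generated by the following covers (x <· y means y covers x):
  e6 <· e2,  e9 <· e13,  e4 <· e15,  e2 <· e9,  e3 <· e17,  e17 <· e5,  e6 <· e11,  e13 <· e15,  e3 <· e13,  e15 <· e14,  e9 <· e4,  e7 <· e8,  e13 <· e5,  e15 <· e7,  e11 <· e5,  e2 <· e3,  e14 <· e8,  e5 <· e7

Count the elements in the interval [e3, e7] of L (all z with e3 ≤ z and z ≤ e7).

6

The interval [e3, e7] = {e13, e15, e17, e3, e5, e7}, which has 6 elements.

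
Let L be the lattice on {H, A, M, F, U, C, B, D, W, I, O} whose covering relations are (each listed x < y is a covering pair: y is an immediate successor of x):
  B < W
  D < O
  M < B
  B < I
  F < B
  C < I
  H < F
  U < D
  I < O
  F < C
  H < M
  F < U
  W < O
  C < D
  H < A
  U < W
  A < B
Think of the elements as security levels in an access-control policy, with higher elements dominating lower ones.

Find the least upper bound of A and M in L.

Common upper bounds of {A, M}: B, I, O, W.
The least among these is B.

B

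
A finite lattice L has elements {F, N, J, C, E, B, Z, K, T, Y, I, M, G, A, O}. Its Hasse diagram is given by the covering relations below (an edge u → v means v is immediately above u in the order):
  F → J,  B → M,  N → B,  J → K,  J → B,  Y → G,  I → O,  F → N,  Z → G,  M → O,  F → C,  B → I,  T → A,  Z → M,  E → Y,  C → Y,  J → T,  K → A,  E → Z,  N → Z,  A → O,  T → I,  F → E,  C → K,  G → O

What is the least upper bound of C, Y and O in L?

Common upper bounds of {C, Y, O}: O.
The least among these is O.

O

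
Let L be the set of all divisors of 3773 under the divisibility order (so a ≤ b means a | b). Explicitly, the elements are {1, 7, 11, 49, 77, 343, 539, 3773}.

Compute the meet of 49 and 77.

In the divisibility order, the meet is the greatest common divisor: gcd(49, 77) = 7.

7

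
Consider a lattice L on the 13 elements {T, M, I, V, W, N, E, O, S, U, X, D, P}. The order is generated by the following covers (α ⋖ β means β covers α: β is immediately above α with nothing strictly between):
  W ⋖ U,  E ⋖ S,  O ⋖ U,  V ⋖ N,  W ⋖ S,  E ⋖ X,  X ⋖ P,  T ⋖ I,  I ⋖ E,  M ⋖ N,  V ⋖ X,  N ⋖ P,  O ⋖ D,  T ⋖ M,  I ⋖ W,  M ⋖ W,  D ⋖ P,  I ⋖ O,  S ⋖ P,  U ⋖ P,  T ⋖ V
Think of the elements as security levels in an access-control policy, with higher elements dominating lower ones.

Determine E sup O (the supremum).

P

Common upper bounds of {E, O}: P.
The least among these is P.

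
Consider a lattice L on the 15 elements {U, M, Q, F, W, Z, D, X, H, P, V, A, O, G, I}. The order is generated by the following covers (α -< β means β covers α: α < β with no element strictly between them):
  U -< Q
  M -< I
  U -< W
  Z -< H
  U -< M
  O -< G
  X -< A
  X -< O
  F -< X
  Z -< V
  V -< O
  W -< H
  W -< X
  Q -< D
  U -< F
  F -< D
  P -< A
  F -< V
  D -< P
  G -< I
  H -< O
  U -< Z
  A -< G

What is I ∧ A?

Common lower bounds of {I, A}: A, D, F, P, Q, U, W, X.
The greatest among these is A.

A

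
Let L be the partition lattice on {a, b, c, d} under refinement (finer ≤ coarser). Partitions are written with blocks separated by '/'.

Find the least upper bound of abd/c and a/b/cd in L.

abcd

The join of abd/c and a/b/cd merges any blocks that overlap across the partitions, giving abcd.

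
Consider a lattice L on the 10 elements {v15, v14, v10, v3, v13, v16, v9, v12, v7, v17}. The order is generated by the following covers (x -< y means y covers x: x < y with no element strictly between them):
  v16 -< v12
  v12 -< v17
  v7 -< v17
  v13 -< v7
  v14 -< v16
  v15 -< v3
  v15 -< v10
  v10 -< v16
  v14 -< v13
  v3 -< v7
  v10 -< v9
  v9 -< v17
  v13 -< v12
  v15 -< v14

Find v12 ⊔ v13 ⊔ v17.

v17

Common upper bounds of {v12, v13, v17}: v17.
The least among these is v17.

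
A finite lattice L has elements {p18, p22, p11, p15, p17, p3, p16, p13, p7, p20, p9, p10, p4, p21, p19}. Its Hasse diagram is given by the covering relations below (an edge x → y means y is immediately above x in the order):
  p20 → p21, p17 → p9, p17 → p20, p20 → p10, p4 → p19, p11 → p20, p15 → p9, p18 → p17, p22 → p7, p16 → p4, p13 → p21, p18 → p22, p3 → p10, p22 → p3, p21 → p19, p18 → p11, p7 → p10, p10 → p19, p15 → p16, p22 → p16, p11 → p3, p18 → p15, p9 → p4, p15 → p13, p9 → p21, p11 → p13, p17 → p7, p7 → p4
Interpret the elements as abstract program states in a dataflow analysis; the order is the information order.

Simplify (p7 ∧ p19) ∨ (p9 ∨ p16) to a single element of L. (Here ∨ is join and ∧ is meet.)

p7 ∧ p19 = p7
p9 ∨ p16 = p4
p7 ∨ p4 = p4

p4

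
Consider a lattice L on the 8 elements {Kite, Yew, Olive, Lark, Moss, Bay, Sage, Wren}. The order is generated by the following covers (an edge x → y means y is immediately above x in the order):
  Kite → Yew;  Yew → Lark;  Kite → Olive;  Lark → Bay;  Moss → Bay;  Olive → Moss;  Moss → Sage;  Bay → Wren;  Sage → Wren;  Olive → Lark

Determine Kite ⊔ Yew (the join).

Common upper bounds of {Kite, Yew}: Bay, Lark, Wren, Yew.
The least among these is Yew.

Yew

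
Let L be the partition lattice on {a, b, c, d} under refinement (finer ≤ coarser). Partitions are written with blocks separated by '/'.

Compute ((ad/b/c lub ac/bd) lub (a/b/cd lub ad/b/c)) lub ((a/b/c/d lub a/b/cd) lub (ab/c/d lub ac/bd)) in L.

ad/b/c ∨ ac/bd = abcd
a/b/cd ∨ ad/b/c = acd/b
abcd ∨ acd/b = abcd
a/b/c/d ∨ a/b/cd = a/b/cd
ab/c/d ∨ ac/bd = abcd
a/b/cd ∨ abcd = abcd
abcd ∨ abcd = abcd

abcd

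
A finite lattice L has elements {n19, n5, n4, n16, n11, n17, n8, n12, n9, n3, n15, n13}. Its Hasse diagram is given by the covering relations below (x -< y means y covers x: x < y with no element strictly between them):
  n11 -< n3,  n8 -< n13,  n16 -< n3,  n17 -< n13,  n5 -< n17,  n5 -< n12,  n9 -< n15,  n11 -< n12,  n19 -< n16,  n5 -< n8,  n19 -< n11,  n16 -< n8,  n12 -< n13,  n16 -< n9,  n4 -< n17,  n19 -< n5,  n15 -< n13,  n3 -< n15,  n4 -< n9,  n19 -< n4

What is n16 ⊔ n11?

Common upper bounds of {n16, n11}: n13, n15, n3.
The least among these is n3.

n3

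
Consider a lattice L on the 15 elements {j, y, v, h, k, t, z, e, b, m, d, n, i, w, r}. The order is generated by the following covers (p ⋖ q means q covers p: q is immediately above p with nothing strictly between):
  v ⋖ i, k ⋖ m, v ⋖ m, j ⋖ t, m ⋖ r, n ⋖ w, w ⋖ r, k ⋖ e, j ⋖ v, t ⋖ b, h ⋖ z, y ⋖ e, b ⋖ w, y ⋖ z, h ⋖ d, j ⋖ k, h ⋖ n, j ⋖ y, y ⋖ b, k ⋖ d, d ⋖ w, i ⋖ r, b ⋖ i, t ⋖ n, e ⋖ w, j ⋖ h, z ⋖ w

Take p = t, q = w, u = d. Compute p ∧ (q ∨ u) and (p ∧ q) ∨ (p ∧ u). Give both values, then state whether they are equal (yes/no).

t; t; yes

q ∨ u = w, so p ∧ (q ∨ u) = t ∧ w = t.
p ∧ q = t and p ∧ u = j, so (p ∧ q) ∨ (p ∧ u) = t ∨ j = t.
Equal: yes.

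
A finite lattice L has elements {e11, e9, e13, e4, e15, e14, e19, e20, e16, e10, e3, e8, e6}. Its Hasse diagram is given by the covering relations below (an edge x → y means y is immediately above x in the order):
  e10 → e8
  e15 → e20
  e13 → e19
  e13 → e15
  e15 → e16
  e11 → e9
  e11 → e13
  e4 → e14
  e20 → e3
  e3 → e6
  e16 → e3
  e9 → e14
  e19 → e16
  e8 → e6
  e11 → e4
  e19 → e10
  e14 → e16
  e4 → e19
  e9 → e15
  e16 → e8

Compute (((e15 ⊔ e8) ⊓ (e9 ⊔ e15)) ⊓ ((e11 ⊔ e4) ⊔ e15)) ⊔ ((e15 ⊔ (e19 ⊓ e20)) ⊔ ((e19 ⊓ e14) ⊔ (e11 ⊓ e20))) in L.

e16

e15 ∨ e8 = e8
e9 ∨ e15 = e15
e8 ∧ e15 = e15
e11 ∨ e4 = e4
e4 ∨ e15 = e16
e15 ∧ e16 = e15
e19 ∧ e20 = e13
e15 ∨ e13 = e15
e19 ∧ e14 = e4
e11 ∧ e20 = e11
e4 ∨ e11 = e4
e15 ∨ e4 = e16
e15 ∨ e16 = e16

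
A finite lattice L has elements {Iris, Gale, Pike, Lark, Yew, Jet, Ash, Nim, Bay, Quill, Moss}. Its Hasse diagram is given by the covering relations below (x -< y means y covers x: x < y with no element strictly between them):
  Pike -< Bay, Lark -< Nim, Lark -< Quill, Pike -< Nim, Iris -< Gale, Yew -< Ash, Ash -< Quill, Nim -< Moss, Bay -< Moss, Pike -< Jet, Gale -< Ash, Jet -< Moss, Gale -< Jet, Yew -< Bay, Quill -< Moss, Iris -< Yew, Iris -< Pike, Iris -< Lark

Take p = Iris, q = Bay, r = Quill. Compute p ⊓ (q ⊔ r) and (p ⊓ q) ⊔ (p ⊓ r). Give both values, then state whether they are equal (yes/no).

Iris; Iris; yes

q ⊔ r = Moss, so p ⊓ (q ⊔ r) = Iris ⊓ Moss = Iris.
p ⊓ q = Iris and p ⊓ r = Iris, so (p ⊓ q) ⊔ (p ⊓ r) = Iris ⊔ Iris = Iris.
Equal: yes.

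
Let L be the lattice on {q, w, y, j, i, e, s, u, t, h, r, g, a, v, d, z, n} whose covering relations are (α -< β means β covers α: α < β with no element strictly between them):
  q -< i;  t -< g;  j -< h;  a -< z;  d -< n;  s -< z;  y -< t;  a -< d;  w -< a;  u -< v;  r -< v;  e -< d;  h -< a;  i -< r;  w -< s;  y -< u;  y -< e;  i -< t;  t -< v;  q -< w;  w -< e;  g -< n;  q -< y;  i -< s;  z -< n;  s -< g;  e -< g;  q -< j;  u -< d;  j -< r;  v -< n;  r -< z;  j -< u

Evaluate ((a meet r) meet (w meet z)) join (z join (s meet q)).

z

a ∧ r = j
w ∧ z = w
j ∧ w = q
s ∧ q = q
z ∨ q = z
q ∨ z = z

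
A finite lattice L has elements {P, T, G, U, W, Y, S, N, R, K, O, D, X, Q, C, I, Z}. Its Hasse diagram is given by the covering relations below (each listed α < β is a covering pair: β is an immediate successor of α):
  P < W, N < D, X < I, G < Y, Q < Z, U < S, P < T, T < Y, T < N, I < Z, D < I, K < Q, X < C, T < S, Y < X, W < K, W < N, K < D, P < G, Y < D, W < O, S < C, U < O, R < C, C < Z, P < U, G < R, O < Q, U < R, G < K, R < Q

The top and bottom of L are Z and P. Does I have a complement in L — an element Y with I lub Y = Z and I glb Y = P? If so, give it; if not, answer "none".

U

Need Y with I ∨ Y = Z and I ∧ Y = P.
Checking each element gives: U.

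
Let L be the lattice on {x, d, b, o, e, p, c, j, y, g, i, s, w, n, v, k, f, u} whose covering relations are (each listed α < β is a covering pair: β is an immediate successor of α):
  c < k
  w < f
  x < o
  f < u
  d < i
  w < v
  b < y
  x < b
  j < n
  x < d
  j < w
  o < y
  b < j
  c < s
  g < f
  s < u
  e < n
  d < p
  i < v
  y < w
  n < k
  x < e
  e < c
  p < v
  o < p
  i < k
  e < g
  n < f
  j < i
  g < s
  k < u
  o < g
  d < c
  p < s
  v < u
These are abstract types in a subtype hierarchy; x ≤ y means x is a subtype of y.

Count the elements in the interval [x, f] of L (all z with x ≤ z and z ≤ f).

10

The interval [x, f] = {b, e, f, g, j, n, o, w, x, y}, which has 10 elements.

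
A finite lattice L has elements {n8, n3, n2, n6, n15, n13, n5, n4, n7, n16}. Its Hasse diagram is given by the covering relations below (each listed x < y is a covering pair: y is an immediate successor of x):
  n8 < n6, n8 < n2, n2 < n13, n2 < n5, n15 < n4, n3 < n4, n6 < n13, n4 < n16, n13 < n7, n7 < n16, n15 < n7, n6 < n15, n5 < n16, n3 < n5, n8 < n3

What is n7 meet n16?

n7

Common lower bounds of {n7, n16}: n13, n15, n2, n6, n7, n8.
The greatest among these is n7.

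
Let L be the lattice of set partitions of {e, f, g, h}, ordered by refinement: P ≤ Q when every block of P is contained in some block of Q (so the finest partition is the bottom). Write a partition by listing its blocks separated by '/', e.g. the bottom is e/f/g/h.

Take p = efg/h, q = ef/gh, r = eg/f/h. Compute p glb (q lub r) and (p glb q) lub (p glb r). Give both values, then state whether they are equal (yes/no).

efg/h; efg/h; yes

q lub r = efgh, so p glb (q lub r) = efg/h glb efgh = efg/h.
p glb q = ef/g/h and p glb r = eg/f/h, so (p glb q) lub (p glb r) = ef/g/h lub eg/f/h = efg/h.
Equal: yes.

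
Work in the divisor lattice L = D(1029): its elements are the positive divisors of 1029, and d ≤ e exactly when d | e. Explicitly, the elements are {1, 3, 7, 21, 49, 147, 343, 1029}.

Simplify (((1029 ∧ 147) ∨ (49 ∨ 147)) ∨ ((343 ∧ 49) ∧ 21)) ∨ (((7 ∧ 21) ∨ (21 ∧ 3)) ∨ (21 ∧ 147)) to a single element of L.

1029 ∧ 147 = 147
49 ∨ 147 = 147
147 ∨ 147 = 147
343 ∧ 49 = 49
49 ∧ 21 = 7
147 ∨ 7 = 147
7 ∧ 21 = 7
21 ∧ 3 = 3
7 ∨ 3 = 21
21 ∧ 147 = 21
21 ∨ 21 = 21
147 ∨ 21 = 147

147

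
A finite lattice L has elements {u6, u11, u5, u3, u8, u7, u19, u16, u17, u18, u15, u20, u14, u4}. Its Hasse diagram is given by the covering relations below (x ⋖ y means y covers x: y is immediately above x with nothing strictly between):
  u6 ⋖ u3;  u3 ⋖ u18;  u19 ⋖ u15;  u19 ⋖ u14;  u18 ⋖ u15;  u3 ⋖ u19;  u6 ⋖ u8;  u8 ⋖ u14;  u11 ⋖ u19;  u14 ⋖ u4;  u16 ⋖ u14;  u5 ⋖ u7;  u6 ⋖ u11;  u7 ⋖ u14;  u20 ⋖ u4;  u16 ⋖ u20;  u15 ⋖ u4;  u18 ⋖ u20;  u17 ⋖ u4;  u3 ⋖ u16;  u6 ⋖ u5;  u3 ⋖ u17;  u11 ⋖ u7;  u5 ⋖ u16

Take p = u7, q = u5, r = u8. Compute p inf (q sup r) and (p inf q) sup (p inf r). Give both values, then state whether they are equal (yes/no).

q sup r = u14, so p inf (q sup r) = u7 inf u14 = u7.
p inf q = u5 and p inf r = u6, so (p inf q) sup (p inf r) = u5 sup u6 = u5.
Equal: no.

u7; u5; no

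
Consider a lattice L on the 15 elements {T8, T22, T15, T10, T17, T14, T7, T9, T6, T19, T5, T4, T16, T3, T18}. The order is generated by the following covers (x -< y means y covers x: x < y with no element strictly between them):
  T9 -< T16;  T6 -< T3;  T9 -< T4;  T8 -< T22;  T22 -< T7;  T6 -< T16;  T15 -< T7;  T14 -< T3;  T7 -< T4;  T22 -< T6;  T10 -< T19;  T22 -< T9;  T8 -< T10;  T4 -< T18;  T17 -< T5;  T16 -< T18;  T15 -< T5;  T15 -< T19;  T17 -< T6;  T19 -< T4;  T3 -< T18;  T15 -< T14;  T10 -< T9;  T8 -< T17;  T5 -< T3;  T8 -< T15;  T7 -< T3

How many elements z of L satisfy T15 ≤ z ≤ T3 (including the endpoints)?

5

The interval [T15, T3] = {T14, T15, T3, T5, T7}, which has 5 elements.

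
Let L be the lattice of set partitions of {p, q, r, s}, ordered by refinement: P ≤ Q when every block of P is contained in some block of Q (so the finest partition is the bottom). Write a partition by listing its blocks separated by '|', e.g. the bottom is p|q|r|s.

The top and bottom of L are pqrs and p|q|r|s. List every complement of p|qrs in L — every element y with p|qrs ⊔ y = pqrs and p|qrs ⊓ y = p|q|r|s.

Need y with p|qrs ∨ y = pqrs and p|qrs ∧ y = p|q|r|s.
Checking each element gives: pq|r|s, pr|q|s, ps|q|r.

pq|r|s, pr|q|s, ps|q|r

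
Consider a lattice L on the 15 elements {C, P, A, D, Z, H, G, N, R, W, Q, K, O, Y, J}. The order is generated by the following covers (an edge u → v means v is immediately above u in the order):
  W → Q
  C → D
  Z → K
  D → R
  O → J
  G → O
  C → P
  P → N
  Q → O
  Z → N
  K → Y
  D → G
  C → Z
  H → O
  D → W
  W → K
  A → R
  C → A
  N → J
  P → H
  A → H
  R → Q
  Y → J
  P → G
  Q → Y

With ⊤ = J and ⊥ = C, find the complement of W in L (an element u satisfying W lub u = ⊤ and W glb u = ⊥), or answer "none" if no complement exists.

Need u with W ∨ u = J and W ∧ u = C.
Checking each element gives: N.

N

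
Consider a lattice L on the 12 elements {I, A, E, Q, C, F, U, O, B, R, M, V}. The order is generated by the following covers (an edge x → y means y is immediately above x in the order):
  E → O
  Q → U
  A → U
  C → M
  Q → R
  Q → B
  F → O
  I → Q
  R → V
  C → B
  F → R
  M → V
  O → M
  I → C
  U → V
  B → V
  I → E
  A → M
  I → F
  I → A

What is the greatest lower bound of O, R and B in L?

Common lower bounds of {O, R, B}: I.
The greatest among these is I.

I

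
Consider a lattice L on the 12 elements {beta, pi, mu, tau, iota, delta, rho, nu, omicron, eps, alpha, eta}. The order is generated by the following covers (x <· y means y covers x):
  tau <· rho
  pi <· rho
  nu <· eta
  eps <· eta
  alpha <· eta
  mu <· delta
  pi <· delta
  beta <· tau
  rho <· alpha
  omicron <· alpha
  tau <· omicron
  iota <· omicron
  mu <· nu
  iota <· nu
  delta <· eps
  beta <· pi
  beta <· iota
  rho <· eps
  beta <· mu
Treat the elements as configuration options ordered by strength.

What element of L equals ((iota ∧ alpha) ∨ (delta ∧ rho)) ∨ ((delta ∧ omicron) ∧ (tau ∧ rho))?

iota ∧ alpha = iota
delta ∧ rho = pi
iota ∨ pi = alpha
delta ∧ omicron = beta
tau ∧ rho = tau
beta ∧ tau = beta
alpha ∨ beta = alpha

alpha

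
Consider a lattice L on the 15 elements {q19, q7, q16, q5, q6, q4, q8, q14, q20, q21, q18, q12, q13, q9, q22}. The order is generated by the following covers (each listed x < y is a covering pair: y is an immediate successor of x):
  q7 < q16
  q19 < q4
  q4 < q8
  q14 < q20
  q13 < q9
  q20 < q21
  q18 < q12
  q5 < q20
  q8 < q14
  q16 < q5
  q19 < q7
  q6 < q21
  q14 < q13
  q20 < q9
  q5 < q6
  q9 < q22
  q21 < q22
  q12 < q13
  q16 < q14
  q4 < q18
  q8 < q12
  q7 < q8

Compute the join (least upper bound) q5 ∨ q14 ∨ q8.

q20

Common upper bounds of {q5, q14, q8}: q20, q21, q22, q9.
The least among these is q20.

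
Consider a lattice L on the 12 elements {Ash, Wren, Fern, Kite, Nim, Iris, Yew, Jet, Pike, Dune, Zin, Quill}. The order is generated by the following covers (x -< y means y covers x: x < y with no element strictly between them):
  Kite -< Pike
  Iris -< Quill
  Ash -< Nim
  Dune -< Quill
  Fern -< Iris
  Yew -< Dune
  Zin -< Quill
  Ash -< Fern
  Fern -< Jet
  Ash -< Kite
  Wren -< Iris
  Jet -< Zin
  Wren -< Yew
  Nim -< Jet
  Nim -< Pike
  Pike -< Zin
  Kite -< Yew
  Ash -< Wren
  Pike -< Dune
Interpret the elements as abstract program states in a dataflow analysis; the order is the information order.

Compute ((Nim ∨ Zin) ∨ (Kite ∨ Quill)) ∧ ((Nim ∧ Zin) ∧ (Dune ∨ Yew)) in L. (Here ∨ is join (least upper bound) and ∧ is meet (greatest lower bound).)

Nim

Nim ∨ Zin = Zin
Kite ∨ Quill = Quill
Zin ∨ Quill = Quill
Nim ∧ Zin = Nim
Dune ∨ Yew = Dune
Nim ∧ Dune = Nim
Quill ∧ Nim = Nim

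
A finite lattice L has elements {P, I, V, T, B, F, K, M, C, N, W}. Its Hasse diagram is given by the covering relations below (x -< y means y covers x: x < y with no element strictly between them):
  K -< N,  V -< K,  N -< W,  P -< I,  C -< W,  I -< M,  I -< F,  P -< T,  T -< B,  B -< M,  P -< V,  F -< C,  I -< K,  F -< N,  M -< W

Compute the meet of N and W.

N

Common lower bounds of {N, W}: F, I, K, N, P, V.
The greatest among these is N.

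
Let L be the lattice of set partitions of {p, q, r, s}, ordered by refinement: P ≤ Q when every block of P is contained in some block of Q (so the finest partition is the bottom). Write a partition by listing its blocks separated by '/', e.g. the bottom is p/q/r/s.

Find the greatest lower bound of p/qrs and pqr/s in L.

Common lower bounds of {p/qrs, pqr/s}: p/q/r/s, p/qr/s.
The greatest among these is p/qr/s.

p/qr/s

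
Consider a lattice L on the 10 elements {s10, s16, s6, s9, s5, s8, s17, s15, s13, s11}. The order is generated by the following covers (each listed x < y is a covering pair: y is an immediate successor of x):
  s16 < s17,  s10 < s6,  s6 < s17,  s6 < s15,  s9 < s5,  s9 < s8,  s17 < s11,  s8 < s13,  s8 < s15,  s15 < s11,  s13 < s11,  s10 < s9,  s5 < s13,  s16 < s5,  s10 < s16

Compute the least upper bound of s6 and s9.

s15

Common upper bounds of {s6, s9}: s11, s15.
The least among these is s15.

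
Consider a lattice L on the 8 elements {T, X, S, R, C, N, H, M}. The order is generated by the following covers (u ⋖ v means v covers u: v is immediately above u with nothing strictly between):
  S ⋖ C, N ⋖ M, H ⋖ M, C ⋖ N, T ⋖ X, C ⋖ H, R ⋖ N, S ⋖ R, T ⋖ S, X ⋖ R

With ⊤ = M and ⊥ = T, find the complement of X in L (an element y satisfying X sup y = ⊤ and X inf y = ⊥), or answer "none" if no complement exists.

Need y with X ∨ y = M and X ∧ y = T.
Checking each element gives: H.

H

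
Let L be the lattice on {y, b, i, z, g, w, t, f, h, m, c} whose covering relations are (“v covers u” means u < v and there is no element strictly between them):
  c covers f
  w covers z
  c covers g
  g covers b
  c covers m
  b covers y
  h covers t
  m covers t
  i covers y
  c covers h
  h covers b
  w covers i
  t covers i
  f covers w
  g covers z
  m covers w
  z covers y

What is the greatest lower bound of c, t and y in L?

Common lower bounds of {c, t, y}: y.
The greatest among these is y.

y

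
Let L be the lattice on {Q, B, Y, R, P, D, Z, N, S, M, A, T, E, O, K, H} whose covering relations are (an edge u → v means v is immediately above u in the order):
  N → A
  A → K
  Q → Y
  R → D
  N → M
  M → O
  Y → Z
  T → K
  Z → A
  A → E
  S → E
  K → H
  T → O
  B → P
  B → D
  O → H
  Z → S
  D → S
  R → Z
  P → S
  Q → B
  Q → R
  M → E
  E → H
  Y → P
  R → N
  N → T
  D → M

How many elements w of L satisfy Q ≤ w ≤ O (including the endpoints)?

The interval [Q, O] = {B, D, M, N, O, Q, R, T}, which has 8 elements.

8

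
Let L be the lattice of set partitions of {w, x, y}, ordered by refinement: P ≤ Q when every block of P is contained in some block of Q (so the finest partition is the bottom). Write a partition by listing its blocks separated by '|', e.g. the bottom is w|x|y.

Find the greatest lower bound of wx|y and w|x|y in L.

w|x|y

Common lower bounds of {wx|y, w|x|y}: w|x|y.
The greatest among these is w|x|y.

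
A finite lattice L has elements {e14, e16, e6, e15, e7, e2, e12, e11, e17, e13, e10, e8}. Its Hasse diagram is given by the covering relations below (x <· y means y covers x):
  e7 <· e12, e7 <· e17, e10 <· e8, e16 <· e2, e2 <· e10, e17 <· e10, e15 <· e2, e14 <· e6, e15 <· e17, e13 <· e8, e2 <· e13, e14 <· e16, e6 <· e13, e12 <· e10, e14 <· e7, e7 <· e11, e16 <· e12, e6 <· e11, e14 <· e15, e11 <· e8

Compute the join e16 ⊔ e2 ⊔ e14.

Common upper bounds of {e16, e2, e14}: e10, e13, e2, e8.
The least among these is e2.

e2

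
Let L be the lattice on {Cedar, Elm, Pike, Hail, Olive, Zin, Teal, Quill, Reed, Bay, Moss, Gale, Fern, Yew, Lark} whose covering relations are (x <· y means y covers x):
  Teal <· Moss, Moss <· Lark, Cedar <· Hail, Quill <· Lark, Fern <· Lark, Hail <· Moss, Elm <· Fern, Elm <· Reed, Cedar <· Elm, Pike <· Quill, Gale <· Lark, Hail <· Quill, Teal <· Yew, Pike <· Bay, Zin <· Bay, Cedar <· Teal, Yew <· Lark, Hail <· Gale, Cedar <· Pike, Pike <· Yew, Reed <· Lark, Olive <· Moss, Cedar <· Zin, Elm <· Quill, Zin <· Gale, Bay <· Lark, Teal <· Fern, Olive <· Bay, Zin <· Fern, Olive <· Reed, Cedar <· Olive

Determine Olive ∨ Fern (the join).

Common upper bounds of {Olive, Fern}: Lark.
The least among these is Lark.

Lark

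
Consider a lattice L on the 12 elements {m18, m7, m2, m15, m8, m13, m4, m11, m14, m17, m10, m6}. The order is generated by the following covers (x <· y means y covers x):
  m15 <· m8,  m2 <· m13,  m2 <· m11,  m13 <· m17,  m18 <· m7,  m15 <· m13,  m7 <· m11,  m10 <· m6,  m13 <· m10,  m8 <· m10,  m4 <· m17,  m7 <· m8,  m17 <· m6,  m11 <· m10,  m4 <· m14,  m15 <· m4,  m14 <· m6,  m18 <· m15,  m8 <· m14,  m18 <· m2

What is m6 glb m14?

Common lower bounds of {m6, m14}: m14, m15, m18, m4, m7, m8.
The greatest among these is m14.

m14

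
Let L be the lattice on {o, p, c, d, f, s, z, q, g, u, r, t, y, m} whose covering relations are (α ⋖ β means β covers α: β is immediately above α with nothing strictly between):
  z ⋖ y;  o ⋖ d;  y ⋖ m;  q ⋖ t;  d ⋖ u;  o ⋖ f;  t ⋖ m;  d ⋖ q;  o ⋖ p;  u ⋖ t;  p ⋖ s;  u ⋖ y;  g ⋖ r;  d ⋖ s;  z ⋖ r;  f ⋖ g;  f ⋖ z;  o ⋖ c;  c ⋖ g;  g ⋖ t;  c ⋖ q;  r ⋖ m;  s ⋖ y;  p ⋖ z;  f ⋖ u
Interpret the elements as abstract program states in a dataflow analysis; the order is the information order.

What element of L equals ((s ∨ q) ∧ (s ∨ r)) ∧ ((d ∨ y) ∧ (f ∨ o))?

f

s ∨ q = m
s ∨ r = m
m ∧ m = m
d ∨ y = y
f ∨ o = f
y ∧ f = f
m ∧ f = f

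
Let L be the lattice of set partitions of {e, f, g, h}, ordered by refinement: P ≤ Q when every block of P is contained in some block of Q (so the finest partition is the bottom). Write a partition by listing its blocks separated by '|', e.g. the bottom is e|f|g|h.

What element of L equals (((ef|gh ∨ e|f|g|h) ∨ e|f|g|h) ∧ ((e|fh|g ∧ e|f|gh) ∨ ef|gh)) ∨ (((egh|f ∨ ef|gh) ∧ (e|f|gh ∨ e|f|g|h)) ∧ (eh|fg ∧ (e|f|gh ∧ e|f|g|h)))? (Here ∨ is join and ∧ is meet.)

ef|gh ∨ e|f|g|h = ef|gh
ef|gh ∨ e|f|g|h = ef|gh
e|fh|g ∧ e|f|gh = e|f|g|h
e|f|g|h ∨ ef|gh = ef|gh
ef|gh ∧ ef|gh = ef|gh
egh|f ∨ ef|gh = efgh
e|f|gh ∨ e|f|g|h = e|f|gh
efgh ∧ e|f|gh = e|f|gh
e|f|gh ∧ e|f|g|h = e|f|g|h
eh|fg ∧ e|f|g|h = e|f|g|h
e|f|gh ∧ e|f|g|h = e|f|g|h
ef|gh ∨ e|f|g|h = ef|gh

ef|gh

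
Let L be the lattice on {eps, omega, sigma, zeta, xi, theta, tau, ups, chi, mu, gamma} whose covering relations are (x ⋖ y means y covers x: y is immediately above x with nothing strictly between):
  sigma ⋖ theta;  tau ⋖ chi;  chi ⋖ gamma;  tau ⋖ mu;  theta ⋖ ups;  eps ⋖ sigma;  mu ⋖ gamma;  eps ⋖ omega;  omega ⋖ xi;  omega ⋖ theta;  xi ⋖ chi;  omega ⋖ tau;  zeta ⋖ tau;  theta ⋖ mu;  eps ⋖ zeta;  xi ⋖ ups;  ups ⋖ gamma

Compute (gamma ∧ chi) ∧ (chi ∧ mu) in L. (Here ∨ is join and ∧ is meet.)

gamma ∧ chi = chi
chi ∧ mu = tau
chi ∧ tau = tau

tau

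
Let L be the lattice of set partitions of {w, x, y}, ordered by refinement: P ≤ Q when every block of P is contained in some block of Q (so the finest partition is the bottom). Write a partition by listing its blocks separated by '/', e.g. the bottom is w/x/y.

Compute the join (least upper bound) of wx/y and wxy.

wxy

The join of wx/y and wxy merges any blocks that overlap across the partitions, giving wxy.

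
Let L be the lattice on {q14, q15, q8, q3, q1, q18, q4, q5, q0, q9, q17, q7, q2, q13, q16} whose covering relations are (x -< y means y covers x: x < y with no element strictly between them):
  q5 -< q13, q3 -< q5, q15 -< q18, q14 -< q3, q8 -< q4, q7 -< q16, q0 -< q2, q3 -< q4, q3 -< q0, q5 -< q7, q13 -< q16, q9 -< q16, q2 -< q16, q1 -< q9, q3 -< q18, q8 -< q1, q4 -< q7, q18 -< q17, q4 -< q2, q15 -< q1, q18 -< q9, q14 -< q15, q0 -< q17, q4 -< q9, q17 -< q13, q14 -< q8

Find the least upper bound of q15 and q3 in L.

Common upper bounds of {q15, q3}: q13, q16, q17, q18, q9.
The least among these is q18.

q18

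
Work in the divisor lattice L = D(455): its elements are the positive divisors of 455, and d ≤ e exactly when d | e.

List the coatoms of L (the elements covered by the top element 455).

The coatoms are exactly the elements covered by 455: 35, 65, 91.

35, 65, 91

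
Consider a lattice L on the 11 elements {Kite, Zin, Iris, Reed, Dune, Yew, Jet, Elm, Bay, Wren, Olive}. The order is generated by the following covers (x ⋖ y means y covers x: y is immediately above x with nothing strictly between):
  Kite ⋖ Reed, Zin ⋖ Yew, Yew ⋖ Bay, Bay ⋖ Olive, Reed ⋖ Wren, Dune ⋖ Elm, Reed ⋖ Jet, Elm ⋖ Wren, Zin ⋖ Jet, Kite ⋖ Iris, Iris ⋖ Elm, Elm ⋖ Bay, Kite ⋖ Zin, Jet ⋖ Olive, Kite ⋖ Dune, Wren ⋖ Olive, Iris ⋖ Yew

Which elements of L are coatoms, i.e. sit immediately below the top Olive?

Bay, Jet, Wren

The coatoms are exactly the elements covered by Olive: Bay, Jet, Wren.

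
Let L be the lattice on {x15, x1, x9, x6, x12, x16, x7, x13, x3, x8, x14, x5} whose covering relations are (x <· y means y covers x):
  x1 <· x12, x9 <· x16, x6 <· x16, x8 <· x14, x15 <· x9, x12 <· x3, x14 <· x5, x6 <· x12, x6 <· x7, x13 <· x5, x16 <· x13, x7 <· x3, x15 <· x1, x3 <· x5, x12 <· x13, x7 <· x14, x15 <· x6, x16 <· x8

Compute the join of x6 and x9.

Common upper bounds of {x6, x9}: x13, x14, x16, x5, x8.
The least among these is x16.

x16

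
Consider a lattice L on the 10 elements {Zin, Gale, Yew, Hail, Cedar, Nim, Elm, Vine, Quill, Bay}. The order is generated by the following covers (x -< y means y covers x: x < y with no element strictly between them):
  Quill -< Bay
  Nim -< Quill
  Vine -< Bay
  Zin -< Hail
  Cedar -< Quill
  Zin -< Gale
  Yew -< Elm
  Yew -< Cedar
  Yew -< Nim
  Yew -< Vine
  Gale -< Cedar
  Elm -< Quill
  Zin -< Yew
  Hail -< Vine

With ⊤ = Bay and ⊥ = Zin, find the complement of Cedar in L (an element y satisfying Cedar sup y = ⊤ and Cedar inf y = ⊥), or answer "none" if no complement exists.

Hail

Need y with Cedar ∨ y = Bay and Cedar ∧ y = Zin.
Checking each element gives: Hail.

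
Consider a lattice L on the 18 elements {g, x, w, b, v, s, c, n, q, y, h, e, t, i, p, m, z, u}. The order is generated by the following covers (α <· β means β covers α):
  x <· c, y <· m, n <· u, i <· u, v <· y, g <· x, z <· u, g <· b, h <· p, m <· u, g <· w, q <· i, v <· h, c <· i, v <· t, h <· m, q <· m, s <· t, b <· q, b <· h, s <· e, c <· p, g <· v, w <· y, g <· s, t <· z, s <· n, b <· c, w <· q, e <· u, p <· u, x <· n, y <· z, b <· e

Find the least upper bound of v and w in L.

y

Common upper bounds of {v, w}: m, u, y, z.
The least among these is y.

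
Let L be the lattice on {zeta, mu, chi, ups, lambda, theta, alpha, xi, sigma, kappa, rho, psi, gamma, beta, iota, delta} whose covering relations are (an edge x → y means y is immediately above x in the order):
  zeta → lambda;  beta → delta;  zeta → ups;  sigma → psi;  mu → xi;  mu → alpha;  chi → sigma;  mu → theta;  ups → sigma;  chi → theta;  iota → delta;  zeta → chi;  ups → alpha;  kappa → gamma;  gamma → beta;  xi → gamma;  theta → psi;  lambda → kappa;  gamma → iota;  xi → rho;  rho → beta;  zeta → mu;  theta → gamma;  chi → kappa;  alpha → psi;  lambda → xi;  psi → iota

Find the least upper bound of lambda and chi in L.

Common upper bounds of {lambda, chi}: beta, delta, gamma, iota, kappa.
The least among these is kappa.

kappa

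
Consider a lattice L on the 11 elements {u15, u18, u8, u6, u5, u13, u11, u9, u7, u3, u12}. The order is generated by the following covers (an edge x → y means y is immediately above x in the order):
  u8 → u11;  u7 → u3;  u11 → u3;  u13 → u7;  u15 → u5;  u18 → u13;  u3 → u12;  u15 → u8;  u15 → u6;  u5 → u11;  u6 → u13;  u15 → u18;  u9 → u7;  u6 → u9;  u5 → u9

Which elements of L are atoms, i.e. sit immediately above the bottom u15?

u18, u5, u6, u8

The atoms are exactly the elements that cover u15: u18, u5, u6, u8.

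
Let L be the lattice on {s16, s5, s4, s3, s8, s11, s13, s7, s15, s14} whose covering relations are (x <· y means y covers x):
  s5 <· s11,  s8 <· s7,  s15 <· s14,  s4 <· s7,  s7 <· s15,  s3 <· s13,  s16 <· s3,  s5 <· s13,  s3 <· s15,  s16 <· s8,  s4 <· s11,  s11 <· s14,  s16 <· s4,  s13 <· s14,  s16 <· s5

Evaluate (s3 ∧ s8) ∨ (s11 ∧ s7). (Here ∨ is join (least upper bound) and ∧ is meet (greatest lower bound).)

s3 ∧ s8 = s16
s11 ∧ s7 = s4
s16 ∨ s4 = s4

s4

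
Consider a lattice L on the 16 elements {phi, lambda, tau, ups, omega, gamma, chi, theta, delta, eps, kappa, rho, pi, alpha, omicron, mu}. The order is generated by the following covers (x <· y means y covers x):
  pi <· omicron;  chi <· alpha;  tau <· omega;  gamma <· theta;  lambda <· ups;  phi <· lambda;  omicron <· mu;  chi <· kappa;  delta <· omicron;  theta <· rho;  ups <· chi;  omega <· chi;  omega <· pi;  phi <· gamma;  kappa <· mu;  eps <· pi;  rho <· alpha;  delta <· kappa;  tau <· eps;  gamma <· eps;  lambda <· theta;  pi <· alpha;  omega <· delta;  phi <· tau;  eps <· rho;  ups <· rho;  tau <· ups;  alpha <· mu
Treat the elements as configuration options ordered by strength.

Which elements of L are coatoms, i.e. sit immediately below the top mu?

The coatoms are exactly the elements covered by mu: alpha, kappa, omicron.

alpha, kappa, omicron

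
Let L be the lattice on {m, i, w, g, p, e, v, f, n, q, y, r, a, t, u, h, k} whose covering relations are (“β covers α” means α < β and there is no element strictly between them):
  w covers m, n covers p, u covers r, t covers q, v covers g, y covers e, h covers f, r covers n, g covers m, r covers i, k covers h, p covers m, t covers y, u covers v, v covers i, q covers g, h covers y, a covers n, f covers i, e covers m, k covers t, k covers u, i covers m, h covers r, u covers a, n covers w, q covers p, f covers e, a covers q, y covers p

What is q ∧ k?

Common lower bounds of {q, k}: g, m, p, q.
The greatest among these is q.

q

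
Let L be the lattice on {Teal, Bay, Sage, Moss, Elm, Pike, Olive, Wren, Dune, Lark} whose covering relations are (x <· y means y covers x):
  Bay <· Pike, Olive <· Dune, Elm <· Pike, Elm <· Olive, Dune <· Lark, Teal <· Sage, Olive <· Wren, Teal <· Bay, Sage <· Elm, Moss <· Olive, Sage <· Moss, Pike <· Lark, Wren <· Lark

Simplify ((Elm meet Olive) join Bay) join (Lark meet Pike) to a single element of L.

Elm ∧ Olive = Elm
Elm ∨ Bay = Pike
Lark ∧ Pike = Pike
Pike ∨ Pike = Pike

Pike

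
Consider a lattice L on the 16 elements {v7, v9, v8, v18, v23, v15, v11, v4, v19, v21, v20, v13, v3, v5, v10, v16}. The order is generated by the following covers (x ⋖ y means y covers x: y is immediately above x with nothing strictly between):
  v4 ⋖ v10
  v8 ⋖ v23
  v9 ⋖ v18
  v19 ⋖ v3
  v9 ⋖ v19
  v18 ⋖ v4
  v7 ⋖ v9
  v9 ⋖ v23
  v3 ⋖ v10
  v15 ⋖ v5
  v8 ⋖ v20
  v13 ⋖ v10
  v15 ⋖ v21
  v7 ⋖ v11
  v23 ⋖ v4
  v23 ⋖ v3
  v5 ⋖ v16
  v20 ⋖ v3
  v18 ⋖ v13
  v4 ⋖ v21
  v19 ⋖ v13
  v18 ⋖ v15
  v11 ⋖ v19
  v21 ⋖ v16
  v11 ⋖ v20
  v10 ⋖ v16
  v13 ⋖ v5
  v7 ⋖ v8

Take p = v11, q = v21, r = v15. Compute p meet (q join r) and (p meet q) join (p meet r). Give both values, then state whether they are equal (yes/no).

v7; v7; yes

q join r = v21, so p meet (q join r) = v11 meet v21 = v7.
p meet q = v7 and p meet r = v7, so (p meet q) join (p meet r) = v7 join v7 = v7.
Equal: yes.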